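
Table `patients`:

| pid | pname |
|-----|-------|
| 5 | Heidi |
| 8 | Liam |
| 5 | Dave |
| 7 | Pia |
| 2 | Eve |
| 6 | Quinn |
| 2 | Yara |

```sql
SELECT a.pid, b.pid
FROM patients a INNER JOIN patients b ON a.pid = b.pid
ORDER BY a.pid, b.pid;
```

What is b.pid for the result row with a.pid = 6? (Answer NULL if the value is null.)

6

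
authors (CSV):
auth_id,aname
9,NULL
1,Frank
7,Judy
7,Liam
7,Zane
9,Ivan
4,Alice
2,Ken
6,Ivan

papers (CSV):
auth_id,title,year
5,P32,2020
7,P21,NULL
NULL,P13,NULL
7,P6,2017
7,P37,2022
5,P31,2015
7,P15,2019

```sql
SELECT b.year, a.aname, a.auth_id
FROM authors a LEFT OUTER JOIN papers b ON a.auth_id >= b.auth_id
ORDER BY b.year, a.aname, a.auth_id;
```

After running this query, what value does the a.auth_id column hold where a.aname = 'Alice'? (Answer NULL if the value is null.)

4

LEFT JOIN keeps every row from `authors`; unmatched rows get NULL for `papers`'s columns.
Matching on a.auth_id >= b.auth_id. A NULL in a compared column never satisfies the condition.
Matched pairs: 32; unmatched a rows kept: 3.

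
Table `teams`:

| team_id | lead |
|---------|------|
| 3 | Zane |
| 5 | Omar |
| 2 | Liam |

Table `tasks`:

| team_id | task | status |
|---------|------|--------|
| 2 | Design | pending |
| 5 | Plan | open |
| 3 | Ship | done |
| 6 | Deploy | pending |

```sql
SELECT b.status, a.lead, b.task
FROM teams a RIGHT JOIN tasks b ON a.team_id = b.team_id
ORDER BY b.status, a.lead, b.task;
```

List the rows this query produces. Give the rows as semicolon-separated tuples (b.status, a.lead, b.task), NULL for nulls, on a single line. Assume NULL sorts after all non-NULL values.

(done, Zane, Ship); (open, Omar, Plan); (pending, Liam, Design); (pending, NULL, Deploy)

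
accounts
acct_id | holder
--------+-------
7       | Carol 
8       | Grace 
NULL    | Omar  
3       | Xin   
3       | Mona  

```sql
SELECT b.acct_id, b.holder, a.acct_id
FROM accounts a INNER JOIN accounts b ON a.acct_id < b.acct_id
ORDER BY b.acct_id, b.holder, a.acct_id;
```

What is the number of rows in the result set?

5

INNER JOIN keeps only pairs where the ON condition holds.
Matching on a.acct_id < b.acct_id. A NULL in a compared column never satisfies the condition.
Matched pairs: 5.
Total: 5 rows.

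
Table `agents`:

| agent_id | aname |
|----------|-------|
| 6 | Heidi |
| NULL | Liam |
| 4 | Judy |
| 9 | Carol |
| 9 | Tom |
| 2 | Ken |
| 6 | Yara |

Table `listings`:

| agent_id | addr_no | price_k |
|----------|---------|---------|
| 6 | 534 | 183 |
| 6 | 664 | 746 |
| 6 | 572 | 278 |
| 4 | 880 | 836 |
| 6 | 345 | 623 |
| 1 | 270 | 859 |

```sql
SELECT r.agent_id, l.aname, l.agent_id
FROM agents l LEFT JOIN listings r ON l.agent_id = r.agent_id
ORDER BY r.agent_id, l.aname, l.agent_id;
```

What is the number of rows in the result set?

13

LEFT JOIN keeps every row from `agents`; unmatched rows get NULL for `listings`'s columns.
Matching on l.agent_id = r.agent_id. A NULL in a compared column never satisfies the condition.
- l[0] agent_id=6 → 4 match(es) in r → 4 row(s).
- l[1] agent_id=NULL → no match; kept with NULLs on the r side.
- l[2] agent_id=4 → 1 match(es) in r → 1 row(s).
- l[3] agent_id=9 → no match; kept with NULLs on the r side.
- l[4] agent_id=9 → no match; kept with NULLs on the r side.
- l[5] agent_id=2 → no match; kept with NULLs on the r side.
- l[6] agent_id=6 → 4 match(es) in r → 4 row(s).
Total: 9 matched + 4 padded = 13 rows.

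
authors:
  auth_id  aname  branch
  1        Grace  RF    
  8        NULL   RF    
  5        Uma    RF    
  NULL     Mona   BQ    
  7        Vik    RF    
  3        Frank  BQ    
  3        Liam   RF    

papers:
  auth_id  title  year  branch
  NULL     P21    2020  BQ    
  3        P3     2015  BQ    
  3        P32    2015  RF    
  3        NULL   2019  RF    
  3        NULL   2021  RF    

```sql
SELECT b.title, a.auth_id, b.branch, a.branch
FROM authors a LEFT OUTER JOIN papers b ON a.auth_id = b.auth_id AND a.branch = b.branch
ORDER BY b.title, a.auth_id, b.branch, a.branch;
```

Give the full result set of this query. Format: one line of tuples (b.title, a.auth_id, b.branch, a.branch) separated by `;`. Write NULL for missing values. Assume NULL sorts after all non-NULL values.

LEFT JOIN keeps every row from `authors`; unmatched rows get NULL for `papers`'s columns.
Matching on a.auth_id = b.auth_id AND a.branch = b.branch. A NULL in a compared column never satisfies the condition.
- a[0] auth_id=1, branch=RF → no match; kept with NULLs on the b side.
- a[1] auth_id=8, branch=RF → no match; kept with NULLs on the b side.
- a[2] auth_id=5, branch=RF → no match; kept with NULLs on the b side.
- a[3] auth_id=NULL, branch=BQ → no match; kept with NULLs on the b side.
- a[4] auth_id=7, branch=RF → no match; kept with NULLs on the b side.
- a[5] auth_id=3, branch=BQ → 1 match(es) in b → 1 row(s).
- a[6] auth_id=3, branch=RF → 3 match(es) in b → 3 row(s).
After projecting and ordering:
b.title | a.auth_id | b.branch | a.branch
P3 | 3 | BQ | BQ
P32 | 3 | RF | RF
NULL | 1 | NULL | RF
NULL | 3 | RF | RF
NULL | 3 | RF | RF
NULL | 5 | NULL | RF
NULL | 7 | NULL | RF
NULL | 8 | NULL | RF
NULL | NULL | NULL | BQ

(P3, 3, BQ, BQ); (P32, 3, RF, RF); (NULL, 1, NULL, RF); (NULL, 3, RF, RF); (NULL, 3, RF, RF); (NULL, 5, NULL, RF); (NULL, 7, NULL, RF); (NULL, 8, NULL, RF); (NULL, NULL, NULL, BQ)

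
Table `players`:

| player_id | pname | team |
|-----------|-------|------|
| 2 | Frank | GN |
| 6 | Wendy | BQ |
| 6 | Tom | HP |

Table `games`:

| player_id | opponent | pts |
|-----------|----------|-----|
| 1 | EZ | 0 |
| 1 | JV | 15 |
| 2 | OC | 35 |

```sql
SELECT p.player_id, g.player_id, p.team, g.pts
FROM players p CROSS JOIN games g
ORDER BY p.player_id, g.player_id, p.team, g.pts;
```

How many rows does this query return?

9

CROSS JOIN pairs every row of `players` with every row of `games`: 3 × 3 = 9 rows.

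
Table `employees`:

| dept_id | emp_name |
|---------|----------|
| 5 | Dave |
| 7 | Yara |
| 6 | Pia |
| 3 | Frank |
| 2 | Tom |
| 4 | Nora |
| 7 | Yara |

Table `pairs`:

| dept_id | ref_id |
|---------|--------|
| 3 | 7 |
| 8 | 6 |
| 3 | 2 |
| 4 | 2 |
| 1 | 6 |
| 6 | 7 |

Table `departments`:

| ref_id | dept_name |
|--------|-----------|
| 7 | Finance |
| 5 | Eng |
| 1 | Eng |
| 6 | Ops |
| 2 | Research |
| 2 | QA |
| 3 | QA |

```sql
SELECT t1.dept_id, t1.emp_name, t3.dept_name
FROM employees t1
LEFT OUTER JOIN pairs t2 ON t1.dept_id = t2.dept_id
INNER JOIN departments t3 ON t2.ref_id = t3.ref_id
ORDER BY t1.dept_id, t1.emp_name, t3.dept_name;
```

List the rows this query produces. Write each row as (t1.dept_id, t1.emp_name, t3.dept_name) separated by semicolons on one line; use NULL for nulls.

(3, Frank, Finance); (3, Frank, QA); (3, Frank, Research); (4, Nora, QA); (4, Nora, Research); (6, Pia, Finance)

Step 1 — t1 LEFT JOIN t2 on dept_id → 8 row(s).
Then INNER JOIN `departments t3` on ref_id: keep only rows whose t2.ref_id appears in t3.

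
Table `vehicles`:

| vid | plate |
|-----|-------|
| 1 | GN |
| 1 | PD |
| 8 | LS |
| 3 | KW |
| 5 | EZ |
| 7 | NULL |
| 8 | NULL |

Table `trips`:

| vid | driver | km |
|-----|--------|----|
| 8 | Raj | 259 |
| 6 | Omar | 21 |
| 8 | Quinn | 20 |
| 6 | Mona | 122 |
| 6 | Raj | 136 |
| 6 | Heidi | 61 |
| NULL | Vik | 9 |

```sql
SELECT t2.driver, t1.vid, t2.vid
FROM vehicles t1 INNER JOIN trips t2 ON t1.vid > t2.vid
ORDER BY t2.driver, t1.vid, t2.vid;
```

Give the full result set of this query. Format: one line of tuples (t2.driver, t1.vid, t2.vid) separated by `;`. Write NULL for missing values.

INNER JOIN keeps only pairs where the ON condition holds.
Matching on t1.vid > t2.vid. A NULL in a compared column never satisfies the condition.
- vid=1: no matching t2 row, dropped.
- vid=1: no matching t2 row, dropped.
- vid=8: 4 matching t2 row(s), so 4 row(s) emitted.
- vid=3: no matching t2 row, dropped.
- vid=5: no matching t2 row, dropped.
- vid=7: 4 matching t2 row(s), so 4 row(s) emitted.
- vid=8: 4 matching t2 row(s), so 4 row(s) emitted.

(Heidi, 7, 6); (Heidi, 8, 6); (Heidi, 8, 6); (Mona, 7, 6); (Mona, 8, 6); (Mona, 8, 6); (Omar, 7, 6); (Omar, 8, 6); (Omar, 8, 6); (Raj, 7, 6); (Raj, 8, 6); (Raj, 8, 6)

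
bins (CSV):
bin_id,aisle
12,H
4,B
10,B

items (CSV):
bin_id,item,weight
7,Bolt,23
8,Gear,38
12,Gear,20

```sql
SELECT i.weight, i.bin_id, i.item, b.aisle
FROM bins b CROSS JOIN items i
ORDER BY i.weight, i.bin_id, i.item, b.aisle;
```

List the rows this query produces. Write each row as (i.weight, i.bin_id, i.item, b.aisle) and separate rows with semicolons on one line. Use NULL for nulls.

(20, 12, Gear, B); (20, 12, Gear, B); (20, 12, Gear, H); (23, 7, Bolt, B); (23, 7, Bolt, B); (23, 7, Bolt, H); (38, 8, Gear, B); (38, 8, Gear, B); (38, 8, Gear, H)

CROSS JOIN pairs every row of `bins` with every row of `items`: 3 × 3 = 9 rows.
After projecting and ordering:
i.weight | i.bin_id | i.item | b.aisle
20 | 12 | Gear | B
20 | 12 | Gear | B
20 | 12 | Gear | H
23 | 7 | Bolt | B
23 | 7 | Bolt | B
23 | 7 | Bolt | H
38 | 8 | Gear | B
38 | 8 | Gear | B
38 | 8 | Gear | H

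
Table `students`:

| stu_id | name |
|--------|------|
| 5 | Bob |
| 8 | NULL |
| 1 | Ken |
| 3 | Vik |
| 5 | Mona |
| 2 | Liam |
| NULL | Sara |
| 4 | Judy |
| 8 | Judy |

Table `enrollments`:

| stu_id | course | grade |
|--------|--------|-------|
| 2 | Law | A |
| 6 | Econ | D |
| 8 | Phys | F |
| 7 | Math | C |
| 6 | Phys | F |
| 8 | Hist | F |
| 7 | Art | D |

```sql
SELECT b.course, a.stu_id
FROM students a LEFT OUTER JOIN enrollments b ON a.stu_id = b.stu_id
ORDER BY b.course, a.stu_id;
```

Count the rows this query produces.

LEFT JOIN keeps every row from `students`; unmatched rows get NULL for `enrollments`'s columns.
Matching on a.stu_id = b.stu_id. A NULL in a compared column never satisfies the condition.
- a[0] stu_id=5 → no match; kept with NULLs on the b side.
- a[1] stu_id=8 → 2 match(es) in b → 2 row(s).
- a[2] stu_id=1 → no match; kept with NULLs on the b side.
- a[3] stu_id=3 → no match; kept with NULLs on the b side.
- a[4] stu_id=5 → no match; kept with NULLs on the b side.
- a[5] stu_id=2 → 1 match(es) in b → 1 row(s).
- a[6] stu_id=NULL → no match; kept with NULLs on the b side.
- a[7] stu_id=4 → no match; kept with NULLs on the b side.
- a[8] stu_id=8 → 2 match(es) in b → 2 row(s).
Total: 5 matched + 6 padded = 11 rows.

11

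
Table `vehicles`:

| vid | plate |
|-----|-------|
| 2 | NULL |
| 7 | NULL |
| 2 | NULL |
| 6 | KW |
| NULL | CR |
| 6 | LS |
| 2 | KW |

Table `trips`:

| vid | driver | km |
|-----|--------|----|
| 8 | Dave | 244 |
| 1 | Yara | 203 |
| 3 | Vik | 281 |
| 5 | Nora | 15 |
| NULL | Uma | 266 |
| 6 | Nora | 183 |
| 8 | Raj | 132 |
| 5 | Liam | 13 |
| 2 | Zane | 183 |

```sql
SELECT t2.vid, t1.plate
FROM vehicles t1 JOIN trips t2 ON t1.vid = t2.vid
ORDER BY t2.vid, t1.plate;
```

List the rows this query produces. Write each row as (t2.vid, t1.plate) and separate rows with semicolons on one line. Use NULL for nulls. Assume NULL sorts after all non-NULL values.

INNER JOIN keeps only pairs where the ON condition holds.
Matching on t1.vid = t2.vid. A NULL in a compared column never satisfies the condition.
Matched pairs: 5.

(2, KW); (2, NULL); (2, NULL); (6, KW); (6, LS)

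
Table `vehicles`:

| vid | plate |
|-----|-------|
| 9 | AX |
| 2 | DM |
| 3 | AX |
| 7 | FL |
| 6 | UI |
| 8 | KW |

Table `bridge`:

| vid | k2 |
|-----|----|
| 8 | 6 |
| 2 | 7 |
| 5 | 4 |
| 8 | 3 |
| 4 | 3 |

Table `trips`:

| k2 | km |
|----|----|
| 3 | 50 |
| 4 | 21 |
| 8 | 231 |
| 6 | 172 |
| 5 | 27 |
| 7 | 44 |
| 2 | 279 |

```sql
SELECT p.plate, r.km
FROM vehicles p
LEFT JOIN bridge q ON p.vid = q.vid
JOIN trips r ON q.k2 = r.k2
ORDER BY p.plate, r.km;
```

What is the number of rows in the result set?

3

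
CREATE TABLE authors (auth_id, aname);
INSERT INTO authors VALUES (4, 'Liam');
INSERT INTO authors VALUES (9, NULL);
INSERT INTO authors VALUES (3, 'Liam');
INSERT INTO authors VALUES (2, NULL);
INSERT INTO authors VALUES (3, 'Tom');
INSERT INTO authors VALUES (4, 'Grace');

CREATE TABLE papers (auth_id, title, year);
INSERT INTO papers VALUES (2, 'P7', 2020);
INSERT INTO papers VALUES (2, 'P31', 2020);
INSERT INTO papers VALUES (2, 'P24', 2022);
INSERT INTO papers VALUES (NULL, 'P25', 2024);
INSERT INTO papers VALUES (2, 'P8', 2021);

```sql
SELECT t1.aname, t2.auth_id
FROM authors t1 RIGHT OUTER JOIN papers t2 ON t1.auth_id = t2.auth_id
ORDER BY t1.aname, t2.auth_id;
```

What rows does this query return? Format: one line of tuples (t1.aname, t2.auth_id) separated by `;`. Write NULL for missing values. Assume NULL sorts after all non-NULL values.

(NULL, 2); (NULL, 2); (NULL, 2); (NULL, 2); (NULL, NULL)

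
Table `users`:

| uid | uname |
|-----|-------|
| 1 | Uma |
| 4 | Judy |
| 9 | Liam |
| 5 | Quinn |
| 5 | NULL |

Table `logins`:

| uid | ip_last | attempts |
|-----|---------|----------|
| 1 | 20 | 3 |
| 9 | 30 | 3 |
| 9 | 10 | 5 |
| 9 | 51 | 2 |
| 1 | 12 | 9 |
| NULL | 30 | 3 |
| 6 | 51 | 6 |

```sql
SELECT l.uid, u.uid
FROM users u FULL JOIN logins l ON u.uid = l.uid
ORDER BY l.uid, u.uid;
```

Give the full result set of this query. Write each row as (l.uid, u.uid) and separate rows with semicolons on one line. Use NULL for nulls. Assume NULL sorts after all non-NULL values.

(1, 1); (1, 1); (6, NULL); (9, 9); (9, 9); (9, 9); (NULL, 4); (NULL, 5); (NULL, 5); (NULL, NULL)

FULL OUTER JOIN keeps every row from both sides; unmatched rows get NULL for the other side's columns.
Matching on u.uid = l.uid. A NULL in a compared column never satisfies the condition.
Matched pairs: 5; unmatched u rows kept: 3; unmatched l rows kept: 2.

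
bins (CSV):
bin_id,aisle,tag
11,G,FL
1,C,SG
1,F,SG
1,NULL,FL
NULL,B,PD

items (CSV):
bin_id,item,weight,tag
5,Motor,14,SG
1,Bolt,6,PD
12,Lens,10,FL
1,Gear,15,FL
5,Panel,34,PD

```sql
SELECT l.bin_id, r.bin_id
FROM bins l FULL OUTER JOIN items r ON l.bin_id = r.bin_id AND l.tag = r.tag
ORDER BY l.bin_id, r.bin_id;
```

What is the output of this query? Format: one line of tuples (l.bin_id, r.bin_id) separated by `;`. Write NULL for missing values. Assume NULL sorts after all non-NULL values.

(1, 1); (1, NULL); (1, NULL); (11, NULL); (NULL, 1); (NULL, 5); (NULL, 5); (NULL, 12); (NULL, NULL)

FULL OUTER JOIN keeps every row from both sides; unmatched rows get NULL for the other side's columns.
Matching on l.bin_id = r.bin_id AND l.tag = r.tag. A NULL in a compared column never satisfies the condition.
Matched pairs: 1; unmatched l rows kept: 4; unmatched r rows kept: 4.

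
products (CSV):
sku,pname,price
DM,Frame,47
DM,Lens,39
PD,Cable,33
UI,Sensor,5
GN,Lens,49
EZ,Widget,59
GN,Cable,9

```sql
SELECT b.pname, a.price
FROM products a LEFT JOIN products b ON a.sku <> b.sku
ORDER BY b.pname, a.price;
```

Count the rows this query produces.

LEFT JOIN keeps every row from `products a`; unmatched rows get NULL for `products b`'s columns.
Matching on a.sku <> b.sku.
Matched pairs: 38; unmatched a rows kept: 0.
Total: 38 rows.

38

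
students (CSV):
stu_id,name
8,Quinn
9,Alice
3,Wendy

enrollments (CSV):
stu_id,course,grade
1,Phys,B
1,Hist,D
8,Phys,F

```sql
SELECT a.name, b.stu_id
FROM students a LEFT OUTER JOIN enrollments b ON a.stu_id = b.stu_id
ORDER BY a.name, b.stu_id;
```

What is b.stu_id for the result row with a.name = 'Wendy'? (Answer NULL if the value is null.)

NULL

LEFT JOIN keeps every row from `students`; unmatched rows get NULL for `enrollments`'s columns.
Matching on a.stu_id = b.stu_id.
- a row (stu_id=8): matches 1 b row(s) → 1 output row(s).
- a row (stu_id=9): no match → kept, b columns NULL.
- a row (stu_id=3): no match → kept, b columns NULL.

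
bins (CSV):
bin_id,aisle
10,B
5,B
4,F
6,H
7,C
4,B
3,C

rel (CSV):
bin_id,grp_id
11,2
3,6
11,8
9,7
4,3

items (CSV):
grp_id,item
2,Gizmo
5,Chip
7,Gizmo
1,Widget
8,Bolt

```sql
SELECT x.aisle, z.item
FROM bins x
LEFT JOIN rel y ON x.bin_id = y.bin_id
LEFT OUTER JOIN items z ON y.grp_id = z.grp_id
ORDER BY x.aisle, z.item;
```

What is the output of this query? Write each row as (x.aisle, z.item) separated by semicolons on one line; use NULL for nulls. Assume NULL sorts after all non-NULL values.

(B, NULL); (B, NULL); (B, NULL); (C, NULL); (C, NULL); (F, NULL); (H, NULL)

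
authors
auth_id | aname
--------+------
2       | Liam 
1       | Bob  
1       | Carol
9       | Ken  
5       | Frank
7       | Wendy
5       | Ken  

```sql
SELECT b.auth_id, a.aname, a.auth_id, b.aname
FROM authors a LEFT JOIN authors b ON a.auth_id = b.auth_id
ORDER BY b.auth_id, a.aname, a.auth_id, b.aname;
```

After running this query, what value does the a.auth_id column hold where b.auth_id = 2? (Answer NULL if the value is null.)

2

LEFT JOIN keeps every row from `authors a`; unmatched rows get NULL for `authors b`'s columns.
Matching on a.auth_id = b.auth_id.
- a (auth_id=2) pairs with 1 row(s) of b.
- a (auth_id=1) pairs with 2 row(s) of b.
- a (auth_id=1) pairs with 2 row(s) of b.
- a (auth_id=9) pairs with 1 row(s) of b.
- a (auth_id=5) pairs with 2 row(s) of b.
- a (auth_id=7) pairs with 1 row(s) of b.
- a (auth_id=5) pairs with 2 row(s) of b.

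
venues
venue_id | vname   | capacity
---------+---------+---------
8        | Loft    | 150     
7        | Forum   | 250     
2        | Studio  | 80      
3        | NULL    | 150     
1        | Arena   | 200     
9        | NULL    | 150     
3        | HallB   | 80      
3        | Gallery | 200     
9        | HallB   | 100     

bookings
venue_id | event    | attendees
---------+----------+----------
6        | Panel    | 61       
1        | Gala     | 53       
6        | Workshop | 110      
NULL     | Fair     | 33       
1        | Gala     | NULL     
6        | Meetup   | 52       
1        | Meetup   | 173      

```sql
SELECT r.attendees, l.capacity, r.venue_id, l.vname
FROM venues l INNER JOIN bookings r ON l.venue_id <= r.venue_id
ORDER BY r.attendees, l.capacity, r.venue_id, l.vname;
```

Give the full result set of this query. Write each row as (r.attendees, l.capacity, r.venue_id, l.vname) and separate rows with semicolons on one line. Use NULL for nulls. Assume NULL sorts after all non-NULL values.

(52, 80, 6, HallB); (52, 80, 6, Studio); (52, 150, 6, NULL); (52, 200, 6, Arena); (52, 200, 6, Gallery); (53, 200, 1, Arena); (61, 80, 6, HallB); (61, 80, 6, Studio); (61, 150, 6, NULL); (61, 200, 6, Arena); (61, 200, 6, Gallery); (110, 80, 6, HallB); (110, 80, 6, Studio); (110, 150, 6, NULL); (110, 200, 6, Arena); (110, 200, 6, Gallery); (173, 200, 1, Arena); (NULL, 200, 1, Arena)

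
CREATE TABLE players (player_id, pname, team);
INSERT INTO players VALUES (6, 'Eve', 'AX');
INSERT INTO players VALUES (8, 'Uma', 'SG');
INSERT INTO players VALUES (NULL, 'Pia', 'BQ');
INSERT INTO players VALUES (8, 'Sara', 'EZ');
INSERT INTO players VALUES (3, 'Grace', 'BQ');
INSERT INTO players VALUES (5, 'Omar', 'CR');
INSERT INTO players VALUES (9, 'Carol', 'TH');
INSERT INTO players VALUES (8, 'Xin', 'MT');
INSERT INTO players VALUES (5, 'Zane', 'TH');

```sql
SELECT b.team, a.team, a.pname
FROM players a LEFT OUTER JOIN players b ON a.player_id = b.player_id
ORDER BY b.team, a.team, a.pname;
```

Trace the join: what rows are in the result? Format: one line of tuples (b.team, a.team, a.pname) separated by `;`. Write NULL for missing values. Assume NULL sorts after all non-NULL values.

(AX, AX, Eve); (BQ, BQ, Grace); (CR, CR, Omar); (CR, TH, Zane); (EZ, EZ, Sara); (EZ, MT, Xin); (EZ, SG, Uma); (MT, EZ, Sara); (MT, MT, Xin); (MT, SG, Uma); (SG, EZ, Sara); (SG, MT, Xin); (SG, SG, Uma); (TH, CR, Omar); (TH, TH, Carol); (TH, TH, Zane); (NULL, BQ, Pia)

LEFT JOIN keeps every row from `players a`; unmatched rows get NULL for `players b`'s columns.
Matching on a.player_id = b.player_id. A NULL in a compared column never satisfies the condition.
- a row (player_id=6): matches 1 b row(s) → 1 output row(s).
- a row (player_id=8): matches 3 b row(s) → 3 output row(s).
- a row (player_id=NULL): no match → kept, b columns NULL.
- a row (player_id=8): matches 3 b row(s) → 3 output row(s).
- a row (player_id=3): matches 1 b row(s) → 1 output row(s).
- a row (player_id=5): matches 2 b row(s) → 2 output row(s).
- a row (player_id=9): matches 1 b row(s) → 1 output row(s).
- a row (player_id=8): matches 3 b row(s) → 3 output row(s).
- a row (player_id=5): matches 2 b row(s) → 2 output row(s).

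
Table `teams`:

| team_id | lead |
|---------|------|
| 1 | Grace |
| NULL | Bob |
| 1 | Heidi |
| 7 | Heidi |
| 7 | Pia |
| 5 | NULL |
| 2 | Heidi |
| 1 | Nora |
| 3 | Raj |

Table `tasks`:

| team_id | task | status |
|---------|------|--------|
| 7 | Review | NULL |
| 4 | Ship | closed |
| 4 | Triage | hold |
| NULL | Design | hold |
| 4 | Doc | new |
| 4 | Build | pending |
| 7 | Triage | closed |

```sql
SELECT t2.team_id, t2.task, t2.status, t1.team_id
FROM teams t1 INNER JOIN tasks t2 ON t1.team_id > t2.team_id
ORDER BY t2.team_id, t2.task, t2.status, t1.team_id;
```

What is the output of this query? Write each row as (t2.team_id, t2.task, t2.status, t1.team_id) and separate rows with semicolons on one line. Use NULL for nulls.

(4, Build, pending, 5); (4, Build, pending, 7); (4, Build, pending, 7); (4, Doc, new, 5); (4, Doc, new, 7); (4, Doc, new, 7); (4, Ship, closed, 5); (4, Ship, closed, 7); (4, Ship, closed, 7); (4, Triage, hold, 5); (4, Triage, hold, 7); (4, Triage, hold, 7)

INNER JOIN keeps only pairs where the ON condition holds.
Matching on t1.team_id > t2.team_id. A NULL in a compared column never satisfies the condition.
Matched pairs: 12.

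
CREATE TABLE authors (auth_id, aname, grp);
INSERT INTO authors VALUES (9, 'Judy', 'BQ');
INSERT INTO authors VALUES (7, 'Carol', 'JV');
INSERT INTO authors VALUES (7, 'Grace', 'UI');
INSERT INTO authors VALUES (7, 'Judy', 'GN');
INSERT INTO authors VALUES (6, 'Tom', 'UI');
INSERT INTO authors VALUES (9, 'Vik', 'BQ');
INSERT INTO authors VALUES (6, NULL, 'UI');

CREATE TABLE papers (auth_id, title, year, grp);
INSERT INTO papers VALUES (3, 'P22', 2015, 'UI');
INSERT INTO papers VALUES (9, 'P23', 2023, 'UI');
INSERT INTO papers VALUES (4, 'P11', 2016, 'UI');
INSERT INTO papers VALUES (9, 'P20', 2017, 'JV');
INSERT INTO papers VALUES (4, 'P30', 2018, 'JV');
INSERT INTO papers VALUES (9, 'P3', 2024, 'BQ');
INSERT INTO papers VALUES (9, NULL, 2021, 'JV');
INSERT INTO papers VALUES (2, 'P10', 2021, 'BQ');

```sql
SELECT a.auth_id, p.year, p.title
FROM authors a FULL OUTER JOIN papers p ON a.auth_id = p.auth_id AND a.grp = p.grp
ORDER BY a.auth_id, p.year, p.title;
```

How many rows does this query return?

14

FULL OUTER JOIN keeps every row from both sides; unmatched rows get NULL for the other side's columns.
Matching on a.auth_id = p.auth_id AND a.grp = p.grp.
Matched pairs: 2; unmatched a rows kept: 5; unmatched p rows kept: 7.
Total: 2 matched + 12 padded = 14 rows.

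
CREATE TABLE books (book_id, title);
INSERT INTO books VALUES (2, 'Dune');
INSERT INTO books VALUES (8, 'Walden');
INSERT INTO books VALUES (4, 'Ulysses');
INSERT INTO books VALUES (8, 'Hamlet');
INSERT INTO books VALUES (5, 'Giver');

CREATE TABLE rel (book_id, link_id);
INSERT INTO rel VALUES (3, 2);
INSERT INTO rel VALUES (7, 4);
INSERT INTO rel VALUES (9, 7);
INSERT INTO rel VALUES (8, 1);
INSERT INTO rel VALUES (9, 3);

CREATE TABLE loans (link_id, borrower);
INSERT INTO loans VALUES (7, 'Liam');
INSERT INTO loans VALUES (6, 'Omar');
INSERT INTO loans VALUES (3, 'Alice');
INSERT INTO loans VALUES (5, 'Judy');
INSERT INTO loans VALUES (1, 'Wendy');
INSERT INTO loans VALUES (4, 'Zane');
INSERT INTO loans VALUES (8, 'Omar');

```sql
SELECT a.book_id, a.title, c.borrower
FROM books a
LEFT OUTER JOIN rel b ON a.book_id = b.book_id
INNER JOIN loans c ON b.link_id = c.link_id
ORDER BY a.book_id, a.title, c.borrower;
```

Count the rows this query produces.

2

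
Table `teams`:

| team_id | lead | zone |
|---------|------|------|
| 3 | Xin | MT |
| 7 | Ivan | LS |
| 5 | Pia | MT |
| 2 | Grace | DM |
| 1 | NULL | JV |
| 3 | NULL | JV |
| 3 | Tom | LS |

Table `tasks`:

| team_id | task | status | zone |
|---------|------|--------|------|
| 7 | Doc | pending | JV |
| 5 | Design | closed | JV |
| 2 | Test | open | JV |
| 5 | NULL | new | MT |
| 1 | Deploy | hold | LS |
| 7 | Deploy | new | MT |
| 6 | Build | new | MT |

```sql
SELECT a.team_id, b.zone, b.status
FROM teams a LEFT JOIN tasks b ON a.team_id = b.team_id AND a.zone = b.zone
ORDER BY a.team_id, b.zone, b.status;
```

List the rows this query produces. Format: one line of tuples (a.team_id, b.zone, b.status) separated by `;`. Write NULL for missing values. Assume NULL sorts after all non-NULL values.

(1, NULL, NULL); (2, NULL, NULL); (3, NULL, NULL); (3, NULL, NULL); (3, NULL, NULL); (5, MT, new); (7, NULL, NULL)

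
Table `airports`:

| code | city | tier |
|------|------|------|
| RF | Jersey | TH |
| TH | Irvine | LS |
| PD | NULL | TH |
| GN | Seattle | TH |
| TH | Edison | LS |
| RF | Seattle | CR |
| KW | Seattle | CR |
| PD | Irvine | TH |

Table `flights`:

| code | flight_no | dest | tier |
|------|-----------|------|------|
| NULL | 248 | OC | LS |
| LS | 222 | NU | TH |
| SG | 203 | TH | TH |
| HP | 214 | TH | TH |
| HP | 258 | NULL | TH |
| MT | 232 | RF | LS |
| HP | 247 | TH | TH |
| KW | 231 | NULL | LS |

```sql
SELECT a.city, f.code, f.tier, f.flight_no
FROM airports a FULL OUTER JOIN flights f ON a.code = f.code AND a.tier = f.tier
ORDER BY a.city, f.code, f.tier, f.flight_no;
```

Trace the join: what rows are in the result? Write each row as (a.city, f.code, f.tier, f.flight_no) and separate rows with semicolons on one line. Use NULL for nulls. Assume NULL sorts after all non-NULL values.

(Edison, NULL, NULL, NULL); (Irvine, NULL, NULL, NULL); (Irvine, NULL, NULL, NULL); (Jersey, NULL, NULL, NULL); (Seattle, NULL, NULL, NULL); (Seattle, NULL, NULL, NULL); (Seattle, NULL, NULL, NULL); (NULL, HP, TH, 214); (NULL, HP, TH, 247); (NULL, HP, TH, 258); (NULL, KW, LS, 231); (NULL, LS, TH, 222); (NULL, MT, LS, 232); (NULL, SG, TH, 203); (NULL, NULL, LS, 248); (NULL, NULL, NULL, NULL)

FULL OUTER JOIN keeps every row from both sides; unmatched rows get NULL for the other side's columns.
Matching on a.code = f.code AND a.tier = f.tier. A NULL in a compared column never satisfies the condition.
- a[0] code=RF, tier=TH → no match; kept with NULLs on the f side.
- a[1] code=TH, tier=LS → no match; kept with NULLs on the f side.
- a[2] code=PD, tier=TH → no match; kept with NULLs on the f side.
- a[3] code=GN, tier=TH → no match; kept with NULLs on the f side.
- a[4] code=TH, tier=LS → no match; kept with NULLs on the f side.
- a[5] code=RF, tier=CR → no match; kept with NULLs on the f side.
- a[6] code=KW, tier=CR → no match; kept with NULLs on the f side.
- a[7] code=PD, tier=TH → no match; kept with NULLs on the f side.
- 8 f row(s) had no a match → kept, a columns NULL.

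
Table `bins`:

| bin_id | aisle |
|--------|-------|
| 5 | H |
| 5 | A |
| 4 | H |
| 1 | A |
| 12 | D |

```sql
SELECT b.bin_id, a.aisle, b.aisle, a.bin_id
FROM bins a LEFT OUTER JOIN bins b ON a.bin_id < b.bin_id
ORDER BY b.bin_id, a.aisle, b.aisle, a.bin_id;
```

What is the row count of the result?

10

LEFT JOIN keeps every row from `bins a`; unmatched rows get NULL for `bins b`'s columns.
Matching on a.bin_id < b.bin_id.
- a (bin_id=5) pairs with 1 row(s) of b.
- a (bin_id=5) pairs with 1 row(s) of b.
- a (bin_id=4) pairs with 3 row(s) of b.
- a (bin_id=1) pairs with 4 row(s) of b.
- a (bin_id=12) has no partner → padded with NULL.
Total: 9 matched + 1 padded = 10 rows.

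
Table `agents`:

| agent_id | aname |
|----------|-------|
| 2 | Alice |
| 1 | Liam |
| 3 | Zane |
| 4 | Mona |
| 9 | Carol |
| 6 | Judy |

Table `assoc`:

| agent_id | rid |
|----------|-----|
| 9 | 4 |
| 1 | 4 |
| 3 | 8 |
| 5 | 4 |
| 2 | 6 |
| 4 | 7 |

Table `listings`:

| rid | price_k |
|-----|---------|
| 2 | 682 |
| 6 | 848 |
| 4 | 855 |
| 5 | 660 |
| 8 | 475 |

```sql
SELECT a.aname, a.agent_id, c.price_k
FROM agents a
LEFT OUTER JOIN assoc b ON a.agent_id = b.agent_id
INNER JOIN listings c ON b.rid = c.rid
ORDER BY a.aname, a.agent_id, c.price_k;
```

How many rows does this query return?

Step 1 — a LEFT JOIN b on agent_id → 6 row(s).
Then INNER JOIN `listings c` on rid: keep only rows whose b.rid appears in c.
Result: 4 row(s).

4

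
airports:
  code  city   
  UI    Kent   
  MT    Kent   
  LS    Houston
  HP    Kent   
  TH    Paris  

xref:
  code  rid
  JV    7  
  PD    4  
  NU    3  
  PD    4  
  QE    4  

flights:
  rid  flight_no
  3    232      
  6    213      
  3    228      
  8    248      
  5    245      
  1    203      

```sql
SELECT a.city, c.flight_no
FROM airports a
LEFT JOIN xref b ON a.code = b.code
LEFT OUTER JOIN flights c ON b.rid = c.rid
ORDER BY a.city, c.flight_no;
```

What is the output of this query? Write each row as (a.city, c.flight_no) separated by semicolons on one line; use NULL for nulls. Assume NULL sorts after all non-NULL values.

(Houston, NULL); (Kent, NULL); (Kent, NULL); (Kent, NULL); (Paris, NULL)

Evaluate left to right. First `airports a LEFT JOIN xref b` on code: 5 row(s).
Then LEFT JOIN `flights c` on rid: each of those 5 rows is kept; rows whose b.rid has no match in c get NULL for c's columns.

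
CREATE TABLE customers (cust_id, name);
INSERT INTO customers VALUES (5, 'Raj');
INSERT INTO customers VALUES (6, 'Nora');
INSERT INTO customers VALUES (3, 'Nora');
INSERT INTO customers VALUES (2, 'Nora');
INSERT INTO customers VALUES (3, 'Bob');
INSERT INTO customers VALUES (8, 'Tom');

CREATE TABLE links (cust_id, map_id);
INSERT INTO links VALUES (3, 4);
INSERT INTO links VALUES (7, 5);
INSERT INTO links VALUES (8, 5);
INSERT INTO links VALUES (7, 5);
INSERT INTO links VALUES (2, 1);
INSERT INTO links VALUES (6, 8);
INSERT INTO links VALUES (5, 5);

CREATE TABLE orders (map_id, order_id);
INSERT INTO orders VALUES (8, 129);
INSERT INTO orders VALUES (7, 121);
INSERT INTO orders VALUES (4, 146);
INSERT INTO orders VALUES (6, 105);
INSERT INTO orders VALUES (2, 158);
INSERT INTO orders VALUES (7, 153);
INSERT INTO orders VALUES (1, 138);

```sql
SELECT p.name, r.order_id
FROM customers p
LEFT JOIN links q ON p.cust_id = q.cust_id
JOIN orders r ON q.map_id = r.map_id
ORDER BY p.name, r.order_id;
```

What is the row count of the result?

4

Step 1 — p LEFT JOIN q on cust_id → 6 row(s).
Then INNER JOIN `orders r` on map_id: keep only rows whose q.map_id appears in r.
Result: 4 row(s).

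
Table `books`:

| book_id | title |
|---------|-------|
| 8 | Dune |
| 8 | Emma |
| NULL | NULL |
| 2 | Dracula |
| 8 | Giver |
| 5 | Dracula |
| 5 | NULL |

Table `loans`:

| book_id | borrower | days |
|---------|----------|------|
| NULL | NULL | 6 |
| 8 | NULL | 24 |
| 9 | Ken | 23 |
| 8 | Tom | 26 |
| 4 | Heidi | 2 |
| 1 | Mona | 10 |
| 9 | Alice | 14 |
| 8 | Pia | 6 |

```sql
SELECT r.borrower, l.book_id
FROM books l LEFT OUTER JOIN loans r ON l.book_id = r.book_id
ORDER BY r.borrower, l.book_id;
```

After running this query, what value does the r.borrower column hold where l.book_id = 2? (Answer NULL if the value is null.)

NULL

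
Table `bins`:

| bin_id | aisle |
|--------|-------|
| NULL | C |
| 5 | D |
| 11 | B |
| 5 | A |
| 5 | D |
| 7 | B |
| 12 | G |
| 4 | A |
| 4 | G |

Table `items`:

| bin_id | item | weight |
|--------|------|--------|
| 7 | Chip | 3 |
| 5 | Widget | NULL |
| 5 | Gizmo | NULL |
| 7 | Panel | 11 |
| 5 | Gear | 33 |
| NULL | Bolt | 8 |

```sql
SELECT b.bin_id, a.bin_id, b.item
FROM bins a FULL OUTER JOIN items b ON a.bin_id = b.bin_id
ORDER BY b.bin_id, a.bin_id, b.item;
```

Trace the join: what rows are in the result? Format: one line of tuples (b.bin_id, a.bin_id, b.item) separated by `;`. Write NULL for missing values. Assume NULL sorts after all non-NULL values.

(5, 5, Gear); (5, 5, Gear); (5, 5, Gear); (5, 5, Gizmo); (5, 5, Gizmo); (5, 5, Gizmo); (5, 5, Widget); (5, 5, Widget); (5, 5, Widget); (7, 7, Chip); (7, 7, Panel); (NULL, 4, NULL); (NULL, 4, NULL); (NULL, 11, NULL); (NULL, 12, NULL); (NULL, NULL, Bolt); (NULL, NULL, NULL)

FULL OUTER JOIN keeps every row from both sides; unmatched rows get NULL for the other side's columns.
Matching on a.bin_id = b.bin_id. A NULL in a compared column never satisfies the condition.
- bin_id=NULL: no b row matches, row kept with b columns NULL.
- bin_id=5: 3 matching b row(s), so 3 row(s) emitted.
- bin_id=11: no b row matches, row kept with b columns NULL.
- bin_id=5: 3 matching b row(s), so 3 row(s) emitted.
- bin_id=5: 3 matching b row(s), so 3 row(s) emitted.
- bin_id=7: 2 matching b row(s), so 2 row(s) emitted.
- bin_id=12: no b row matches, row kept with b columns NULL.
- bin_id=4: no b row matches, row kept with b columns NULL.
- bin_id=4: no b row matches, row kept with b columns NULL.
- 1 b row(s) had no a match → kept, a columns NULL.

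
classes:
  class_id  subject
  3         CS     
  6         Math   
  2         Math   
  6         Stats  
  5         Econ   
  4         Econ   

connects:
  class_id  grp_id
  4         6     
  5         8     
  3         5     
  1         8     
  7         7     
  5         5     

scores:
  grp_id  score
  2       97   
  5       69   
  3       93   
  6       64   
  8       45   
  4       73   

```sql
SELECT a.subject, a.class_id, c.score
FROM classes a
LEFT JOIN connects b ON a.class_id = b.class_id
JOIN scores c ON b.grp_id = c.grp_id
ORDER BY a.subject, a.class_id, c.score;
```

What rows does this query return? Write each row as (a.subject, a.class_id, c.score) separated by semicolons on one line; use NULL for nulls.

(CS, 3, 69); (Econ, 4, 64); (Econ, 5, 45); (Econ, 5, 69)

Evaluate left to right. First `classes a LEFT JOIN connects b` on class_id: 7 row(s).
Then INNER JOIN `scores c` on grp_id: keep only rows whose b.grp_id appears in c.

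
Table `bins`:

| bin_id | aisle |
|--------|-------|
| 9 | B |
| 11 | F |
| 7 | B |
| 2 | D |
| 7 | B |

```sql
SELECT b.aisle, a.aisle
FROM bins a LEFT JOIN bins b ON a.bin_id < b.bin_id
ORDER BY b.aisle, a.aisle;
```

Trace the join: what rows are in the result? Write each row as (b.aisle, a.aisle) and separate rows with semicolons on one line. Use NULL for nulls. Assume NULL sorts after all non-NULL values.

(B, B); (B, B); (B, D); (B, D); (B, D); (F, B); (F, B); (F, B); (F, D); (NULL, F)

LEFT JOIN keeps every row from `bins a`; unmatched rows get NULL for `bins b`'s columns.
Matching on a.bin_id < b.bin_id.
- a (bin_id=9) pairs with 1 row(s) of b.
- a (bin_id=11) has no partner → padded with NULL.
- a (bin_id=7) pairs with 2 row(s) of b.
- a (bin_id=2) pairs with 4 row(s) of b.
- a (bin_id=7) pairs with 2 row(s) of b.
After projecting and ordering:
b.aisle | a.aisle
B | B
B | B
B | D
B | D
B | D
F | B
F | B
F | B
F | D
NULL | F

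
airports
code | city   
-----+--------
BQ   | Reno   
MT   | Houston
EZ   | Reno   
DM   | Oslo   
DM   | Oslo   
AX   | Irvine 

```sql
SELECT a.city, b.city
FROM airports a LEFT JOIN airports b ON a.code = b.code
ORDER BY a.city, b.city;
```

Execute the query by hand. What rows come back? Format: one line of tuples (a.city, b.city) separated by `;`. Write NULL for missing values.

(Houston, Houston); (Irvine, Irvine); (Oslo, Oslo); (Oslo, Oslo); (Oslo, Oslo); (Oslo, Oslo); (Reno, Reno); (Reno, Reno)

LEFT JOIN keeps every row from `airports a`; unmatched rows get NULL for `airports b`'s columns.
Matching on a.code = b.code.
- a (code=BQ) pairs with 1 row(s) of b.
- a (code=MT) pairs with 1 row(s) of b.
- a (code=EZ) pairs with 1 row(s) of b.
- a (code=DM) pairs with 2 row(s) of b.
- a (code=DM) pairs with 2 row(s) of b.
- a (code=AX) pairs with 1 row(s) of b.
After projecting and ordering:
a.city | b.city
Houston | Houston
Irvine | Irvine
Oslo | Oslo
Oslo | Oslo
Oslo | Oslo
Oslo | Oslo
Reno | Reno
Reno | Reno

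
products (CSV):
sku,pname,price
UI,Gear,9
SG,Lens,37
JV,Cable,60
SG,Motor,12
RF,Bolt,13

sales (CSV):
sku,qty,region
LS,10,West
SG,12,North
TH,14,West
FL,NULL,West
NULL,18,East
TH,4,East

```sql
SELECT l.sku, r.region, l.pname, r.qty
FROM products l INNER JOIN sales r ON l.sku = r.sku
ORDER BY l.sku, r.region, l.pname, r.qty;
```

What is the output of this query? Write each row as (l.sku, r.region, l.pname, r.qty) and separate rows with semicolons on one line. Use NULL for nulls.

(SG, North, Lens, 12); (SG, North, Motor, 12)

INNER JOIN keeps only pairs where the ON condition holds.
Matching on l.sku = r.sku. A NULL in a compared column never satisfies the condition.
Matched pairs: 2.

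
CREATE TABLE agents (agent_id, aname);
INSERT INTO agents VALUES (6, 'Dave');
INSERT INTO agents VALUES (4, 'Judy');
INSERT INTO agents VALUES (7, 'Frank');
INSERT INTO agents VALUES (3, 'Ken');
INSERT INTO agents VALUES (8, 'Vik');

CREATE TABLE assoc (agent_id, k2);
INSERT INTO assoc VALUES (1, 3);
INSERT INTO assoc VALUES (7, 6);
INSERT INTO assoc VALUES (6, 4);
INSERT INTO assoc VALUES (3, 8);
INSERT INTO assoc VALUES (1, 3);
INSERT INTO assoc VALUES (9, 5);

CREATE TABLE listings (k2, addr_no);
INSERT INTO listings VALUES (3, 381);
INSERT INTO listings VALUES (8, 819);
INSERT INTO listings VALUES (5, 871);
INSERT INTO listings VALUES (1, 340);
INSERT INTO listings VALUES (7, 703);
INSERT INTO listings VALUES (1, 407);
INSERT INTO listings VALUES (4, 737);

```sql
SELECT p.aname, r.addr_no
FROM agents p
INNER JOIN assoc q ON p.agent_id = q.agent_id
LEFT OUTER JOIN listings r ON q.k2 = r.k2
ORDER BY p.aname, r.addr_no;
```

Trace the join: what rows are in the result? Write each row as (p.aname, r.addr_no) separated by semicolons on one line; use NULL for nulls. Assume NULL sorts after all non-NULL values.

(Dave, 737); (Frank, NULL); (Ken, 819)

Evaluate left to right. First `agents p INNER JOIN assoc q` on agent_id: 3 row(s).
Then LEFT JOIN `listings r` on k2: each of those 3 rows is kept; rows whose q.k2 has no match in r get NULL for r's columns.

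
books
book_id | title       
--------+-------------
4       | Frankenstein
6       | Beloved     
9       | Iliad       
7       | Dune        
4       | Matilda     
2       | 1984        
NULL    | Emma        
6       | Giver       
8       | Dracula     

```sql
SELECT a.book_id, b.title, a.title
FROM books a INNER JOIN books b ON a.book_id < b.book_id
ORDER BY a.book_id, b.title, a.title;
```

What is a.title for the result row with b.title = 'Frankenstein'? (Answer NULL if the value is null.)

INNER JOIN keeps only pairs where the ON condition holds.
Matching on a.book_id < b.book_id. A NULL in a compared column never satisfies the condition.
Matched pairs: 26.

1984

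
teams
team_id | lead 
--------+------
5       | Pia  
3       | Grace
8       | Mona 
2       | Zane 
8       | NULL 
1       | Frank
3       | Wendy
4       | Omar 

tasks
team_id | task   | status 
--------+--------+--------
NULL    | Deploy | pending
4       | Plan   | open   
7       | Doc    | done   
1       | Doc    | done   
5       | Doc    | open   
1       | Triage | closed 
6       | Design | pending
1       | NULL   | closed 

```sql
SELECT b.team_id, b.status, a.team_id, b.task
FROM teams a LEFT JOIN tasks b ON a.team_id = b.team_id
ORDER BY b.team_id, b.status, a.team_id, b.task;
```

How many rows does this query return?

10

LEFT JOIN keeps every row from `teams`; unmatched rows get NULL for `tasks`'s columns.
Matching on a.team_id = b.team_id. A NULL in a compared column never satisfies the condition.
- a[0] team_id=5 → 1 match(es) in b → 1 row(s).
- a[1] team_id=3 → no match; kept with NULLs on the b side.
- a[2] team_id=8 → no match; kept with NULLs on the b side.
- a[3] team_id=2 → no match; kept with NULLs on the b side.
- a[4] team_id=8 → no match; kept with NULLs on the b side.
- a[5] team_id=1 → 3 match(es) in b → 3 row(s).
- a[6] team_id=3 → no match; kept with NULLs on the b side.
- a[7] team_id=4 → 1 match(es) in b → 1 row(s).
Total: 5 matched + 5 padded = 10 rows.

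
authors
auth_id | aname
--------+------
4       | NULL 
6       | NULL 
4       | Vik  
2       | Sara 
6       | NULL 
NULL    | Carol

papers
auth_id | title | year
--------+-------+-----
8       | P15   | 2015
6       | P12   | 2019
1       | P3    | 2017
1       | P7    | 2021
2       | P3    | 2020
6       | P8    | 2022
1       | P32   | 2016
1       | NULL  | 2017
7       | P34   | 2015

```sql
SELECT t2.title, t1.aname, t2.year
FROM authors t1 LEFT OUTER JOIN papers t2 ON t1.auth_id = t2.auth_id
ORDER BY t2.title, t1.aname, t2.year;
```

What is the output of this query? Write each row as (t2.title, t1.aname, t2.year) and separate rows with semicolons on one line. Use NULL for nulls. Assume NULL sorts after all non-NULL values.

LEFT JOIN keeps every row from `authors`; unmatched rows get NULL for `papers`'s columns.
Matching on t1.auth_id = t2.auth_id. A NULL in a compared column never satisfies the condition.
- t1[0] auth_id=4 → no match; kept with NULLs on the t2 side.
- t1[1] auth_id=6 → 2 match(es) in t2 → 2 row(s).
- t1[2] auth_id=4 → no match; kept with NULLs on the t2 side.
- t1[3] auth_id=2 → 1 match(es) in t2 → 1 row(s).
- t1[4] auth_id=6 → 2 match(es) in t2 → 2 row(s).
- t1[5] auth_id=NULL → no match; kept with NULLs on the t2 side.
After projecting and ordering:
t2.title | t1.aname | t2.year
P12 | NULL | 2019
P12 | NULL | 2019
P3 | Sara | 2020
P8 | NULL | 2022
P8 | NULL | 2022
NULL | Carol | NULL
NULL | Vik | NULL
NULL | NULL | NULL

(P12, NULL, 2019); (P12, NULL, 2019); (P3, Sara, 2020); (P8, NULL, 2022); (P8, NULL, 2022); (NULL, Carol, NULL); (NULL, Vik, NULL); (NULL, NULL, NULL)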